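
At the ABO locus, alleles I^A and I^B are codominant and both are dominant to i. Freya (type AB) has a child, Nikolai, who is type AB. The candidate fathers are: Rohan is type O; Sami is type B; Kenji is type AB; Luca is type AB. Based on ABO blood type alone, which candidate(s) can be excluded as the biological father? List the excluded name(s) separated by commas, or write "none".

Rohan

A candidate is excluded only if no genotype consistent with his phenotype could produce a type AB child with a type AB mother.
Rohan (type O): no genotype consistent with that phenotype can produce a type-AB child with a type-AB mother.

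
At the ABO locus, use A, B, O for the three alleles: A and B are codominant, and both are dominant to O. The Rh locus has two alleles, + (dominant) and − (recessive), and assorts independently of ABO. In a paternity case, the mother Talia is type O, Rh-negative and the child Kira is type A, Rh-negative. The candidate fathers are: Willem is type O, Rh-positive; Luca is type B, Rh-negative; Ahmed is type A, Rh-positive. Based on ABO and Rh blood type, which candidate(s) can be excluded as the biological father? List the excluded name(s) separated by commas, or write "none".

Willem, Luca

A candidate is excluded only if no genotype consistent with his phenotype could produce a type A, Rh-negative child with a type O, Rh-negative mother.
Willem (type O, Rh+): no genotype consistent with that phenotype can produce a type-A Rh- child with a type-O mother.
Luca (type B, Rh-): no genotype consistent with that phenotype can produce a type-A Rh- child with a type-O mother.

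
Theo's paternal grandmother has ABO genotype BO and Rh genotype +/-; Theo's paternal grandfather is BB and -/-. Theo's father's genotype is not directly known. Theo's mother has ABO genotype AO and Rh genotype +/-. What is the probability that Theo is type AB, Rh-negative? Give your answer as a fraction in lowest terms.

Theo's father's ABO genotype from BO × BB: 1/2 BB, 1/2 BO.
Crossing each possibility with the mother AO and summing P(type AB): 1/2·1/2 + 1/2·1/4 = 3/8.
Similarly for Rh via the father's Rh distribution: P(Rh-) = 3/8.
Independent loci: 3/8 × 3/8 = 9/64.

9/64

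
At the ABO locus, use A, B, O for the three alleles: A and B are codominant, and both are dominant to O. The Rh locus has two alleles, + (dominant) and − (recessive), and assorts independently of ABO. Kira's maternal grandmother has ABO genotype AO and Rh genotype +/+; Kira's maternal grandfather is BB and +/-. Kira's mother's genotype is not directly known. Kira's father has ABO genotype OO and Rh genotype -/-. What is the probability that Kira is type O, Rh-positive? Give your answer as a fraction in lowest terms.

3/16

Kira's mother's ABO genotype from AO × BB: 1/2 AB, 1/2 BO.
Crossing each possibility with the father OO and summing P(type O): 1/2·0 + 1/2·1/2 = 1/4.
Similarly for Rh via the mother's Rh distribution: P(Rh+) = 3/4.
Independent loci: 1/4 × 3/4 = 3/16.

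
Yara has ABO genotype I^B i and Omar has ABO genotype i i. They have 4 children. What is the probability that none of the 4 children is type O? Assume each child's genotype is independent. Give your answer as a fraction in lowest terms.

ABO cross I^B i × i i → 1/2 O, 1/2 B.
So P(type O) = 1/2 per child.
P(not type O) = 1/2 for one child; (1/2)^4 = 1/16.

1/16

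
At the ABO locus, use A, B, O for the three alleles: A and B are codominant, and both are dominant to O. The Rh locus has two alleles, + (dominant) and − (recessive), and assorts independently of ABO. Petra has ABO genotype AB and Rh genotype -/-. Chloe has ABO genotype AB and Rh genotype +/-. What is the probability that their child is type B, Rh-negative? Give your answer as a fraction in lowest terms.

ABO cross AB × AB → offspring phenotypes: 1/4 A, 1/4 B, 1/2 AB.
Rh cross -/- × +/- → 1/2 Rh+, 1/2 Rh-.
Independent loci: P(type B, Rh-negative) = 1/4 × 1/2 = 1/8.

1/8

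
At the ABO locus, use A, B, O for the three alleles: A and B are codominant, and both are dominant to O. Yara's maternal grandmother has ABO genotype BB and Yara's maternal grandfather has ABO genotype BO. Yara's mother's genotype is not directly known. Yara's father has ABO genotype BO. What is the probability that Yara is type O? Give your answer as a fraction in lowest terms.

1/8

Yara's mother's ABO genotype from BB × BO: 1/2 BB, 1/2 BO.
Crossing each possibility with the father BO and summing P(type O): 1/2·0 + 1/2·1/4 = 1/8.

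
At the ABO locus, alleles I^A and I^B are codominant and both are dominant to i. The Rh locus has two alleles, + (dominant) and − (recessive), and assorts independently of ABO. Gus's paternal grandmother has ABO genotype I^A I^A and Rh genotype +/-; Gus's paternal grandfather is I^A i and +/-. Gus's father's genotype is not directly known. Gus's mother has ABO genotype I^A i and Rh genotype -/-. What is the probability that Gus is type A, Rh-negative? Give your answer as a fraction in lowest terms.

Gus's father's ABO genotype from I^A I^A × I^A i: 1/2 I^A I^A, 1/2 I^A i.
Crossing each possibility with the mother I^A i and summing P(type A): 1/2·1 + 1/2·3/4 = 7/8.
Similarly for Rh via the father's Rh distribution: P(Rh-) = 1/2.
Independent loci: 7/8 × 1/2 = 7/16.

7/16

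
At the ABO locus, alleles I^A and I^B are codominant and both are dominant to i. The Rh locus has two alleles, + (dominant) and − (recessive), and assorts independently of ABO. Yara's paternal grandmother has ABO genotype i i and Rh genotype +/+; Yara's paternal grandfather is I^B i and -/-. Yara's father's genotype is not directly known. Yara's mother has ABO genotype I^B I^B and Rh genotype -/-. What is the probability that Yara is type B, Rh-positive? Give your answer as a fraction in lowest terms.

1/2

Yara's father's ABO genotype from i i × I^B i: 1/2 I^B i, 1/2 i i.
Crossing each possibility with the mother I^B I^B and summing P(type B): 1/2·1 + 1/2·1 = 1.
Similarly for Rh via the father's Rh distribution: P(Rh+) = 1/2.
Independent loci: 1 × 1/2 = 1/2.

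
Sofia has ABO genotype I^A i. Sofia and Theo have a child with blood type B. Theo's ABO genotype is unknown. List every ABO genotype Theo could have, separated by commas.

For each candidate genotype of Theo, check whether crossing it with I^A i can produce every observed child phenotype.
  I^A I^A → possible child types {A} ✗
  I^A I^B → possible child types {A, B, AB} ✓
  I^A i → possible child types {O, A} ✗
  I^B I^B → possible child types {B, AB} ✓
  I^B i → possible child types {O, A, B, AB} ✓
  i i → possible child types {O, A} ✗

I^A I^B, I^B I^B, I^B i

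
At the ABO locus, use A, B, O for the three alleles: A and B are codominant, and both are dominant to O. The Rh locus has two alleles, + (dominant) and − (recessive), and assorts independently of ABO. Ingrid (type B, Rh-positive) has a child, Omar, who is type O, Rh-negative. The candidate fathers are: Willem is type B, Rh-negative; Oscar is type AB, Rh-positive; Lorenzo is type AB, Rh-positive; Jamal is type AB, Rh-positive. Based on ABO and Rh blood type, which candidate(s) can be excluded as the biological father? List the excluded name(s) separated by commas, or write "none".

Oscar, Lorenzo, Jamal

A candidate is excluded only if no genotype consistent with his phenotype could produce a type O, Rh-negative child with a type B, Rh-positive mother.
Oscar (type AB, Rh+): no genotype consistent with that phenotype can produce a type-O Rh- child with a type-B mother.
Lorenzo (type AB, Rh+): no genotype consistent with that phenotype can produce a type-O Rh- child with a type-B mother.
Jamal (type AB, Rh+): no genotype consistent with that phenotype can produce a type-O Rh- child with a type-B mother.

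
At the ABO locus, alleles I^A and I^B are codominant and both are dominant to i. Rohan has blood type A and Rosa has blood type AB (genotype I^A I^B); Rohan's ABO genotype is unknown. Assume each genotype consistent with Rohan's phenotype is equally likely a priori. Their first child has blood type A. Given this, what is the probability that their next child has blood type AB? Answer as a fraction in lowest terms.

Possible genotypes: Rohan ∈ {I^A I^A, I^A i}; Rosa ∈ {I^A I^B}.
Weight each parental genotype pair by prior × P(type-A child):
  I^A I^A × I^A I^B: posterior weight 1/2; P(next child type AB) = 1/2.
  I^A i × I^A I^B: posterior weight 1/2; P(next child type AB) = 1/4.
Weighted sum = 3/8.

3/8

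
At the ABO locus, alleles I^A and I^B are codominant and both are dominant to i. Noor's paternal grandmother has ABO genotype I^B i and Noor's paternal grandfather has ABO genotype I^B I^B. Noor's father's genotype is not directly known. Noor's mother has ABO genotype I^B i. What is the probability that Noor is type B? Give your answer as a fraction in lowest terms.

7/8

Noor's father's ABO genotype from I^B i × I^B I^B: 1/2 I^B I^B, 1/2 I^B i.
Crossing each possibility with the mother I^B i and summing P(type B): 1/2·1 + 1/2·3/4 = 7/8.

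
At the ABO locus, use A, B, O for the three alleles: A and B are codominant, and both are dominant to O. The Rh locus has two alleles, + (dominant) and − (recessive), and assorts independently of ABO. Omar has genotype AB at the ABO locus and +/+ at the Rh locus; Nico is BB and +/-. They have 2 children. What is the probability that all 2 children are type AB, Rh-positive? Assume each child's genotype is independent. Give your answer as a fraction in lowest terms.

ABO cross AB × BB → 1/2 B, 1/2 AB.
Rh cross +/+ × +/- → 1 Rh+; so P(type AB, Rh-positive) = 1/2 × 1 = 1/2 per child.
All 2 independent: (1/2)^2 = 1/4.

1/4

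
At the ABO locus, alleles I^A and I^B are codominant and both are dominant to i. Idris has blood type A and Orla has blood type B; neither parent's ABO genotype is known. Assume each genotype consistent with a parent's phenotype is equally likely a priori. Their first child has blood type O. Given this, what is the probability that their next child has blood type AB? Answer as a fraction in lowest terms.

1/4

Possible genotypes: Idris ∈ {I^A I^A, I^A i}; Orla ∈ {I^B I^B, I^B i}.
Weight each parental genotype pair by prior × P(type-O child):
  I^A i × I^B i: posterior weight 1; P(next child type AB) = 1/4.
Weighted sum = 1/4.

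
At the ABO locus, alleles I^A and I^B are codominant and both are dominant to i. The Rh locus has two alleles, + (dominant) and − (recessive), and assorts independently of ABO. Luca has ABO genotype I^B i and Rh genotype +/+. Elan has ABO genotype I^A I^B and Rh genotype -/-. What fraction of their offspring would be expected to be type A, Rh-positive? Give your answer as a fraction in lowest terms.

1/4

ABO cross I^B i × I^A I^B → offspring phenotypes: 1/4 A, 1/2 B, 1/4 AB.
Rh cross +/+ × -/- → 1 Rh+.
Independent loci: P(type A, Rh-positive) = 1/4 × 1 = 1/4.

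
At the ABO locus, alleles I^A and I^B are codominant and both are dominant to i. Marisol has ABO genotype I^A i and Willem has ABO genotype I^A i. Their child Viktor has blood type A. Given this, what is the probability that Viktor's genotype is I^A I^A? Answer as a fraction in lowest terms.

Cross I^A i × I^A i → 1/4 I^A I^A, 1/2 I^A i, 1/4 i i.
Type-A genotypes among offspring: I^A I^A (1/4), I^A i (1/2); total 3/4.
P(I^A I^A | type A) = (1/4) / (3/4) = 1/3.

1/3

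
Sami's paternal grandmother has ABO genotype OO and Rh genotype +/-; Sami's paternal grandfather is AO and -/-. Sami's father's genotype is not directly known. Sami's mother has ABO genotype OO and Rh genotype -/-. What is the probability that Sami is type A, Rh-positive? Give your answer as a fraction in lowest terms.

Sami's father's ABO genotype from OO × AO: 1/2 AO, 1/2 OO.
Crossing each possibility with the mother OO and summing P(type A): 1/2·1/2 + 1/2·0 = 1/4.
Similarly for Rh via the father's Rh distribution: P(Rh+) = 1/4.
Independent loci: 1/4 × 1/4 = 1/16.

1/16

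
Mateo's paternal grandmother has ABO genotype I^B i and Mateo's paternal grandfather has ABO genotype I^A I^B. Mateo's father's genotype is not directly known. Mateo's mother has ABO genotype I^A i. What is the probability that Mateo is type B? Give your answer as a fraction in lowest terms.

Mateo's father's ABO genotype from I^B i × I^A I^B: 1/4 I^A I^B, 1/4 I^A i, 1/4 I^B I^B, 1/4 I^B i.
Crossing each possibility with the mother I^A i and summing P(type B): 1/4·1/4 + 1/4·0 + 1/4·1/2 + 1/4·1/4 = 1/4.

1/4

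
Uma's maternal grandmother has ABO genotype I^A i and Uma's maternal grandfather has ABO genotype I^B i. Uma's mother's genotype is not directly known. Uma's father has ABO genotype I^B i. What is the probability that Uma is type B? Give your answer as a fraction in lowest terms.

1/2

Uma's mother's ABO genotype from I^A i × I^B i: 1/4 I^A I^B, 1/4 I^A i, 1/4 I^B i, 1/4 i i.
Crossing each possibility with the father I^B i and summing P(type B): 1/4·1/2 + 1/4·1/4 + 1/4·3/4 + 1/4·1/2 = 1/2.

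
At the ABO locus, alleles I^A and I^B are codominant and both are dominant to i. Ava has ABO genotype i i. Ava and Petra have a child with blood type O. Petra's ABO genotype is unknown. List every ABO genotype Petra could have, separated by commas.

For each candidate genotype of Petra, check whether crossing it with i i can produce every observed child phenotype.
  I^A I^A → possible child types {A} ✗
  I^A I^B → possible child types {A, B} ✗
  I^A i → possible child types {O, A} ✓
  I^B I^B → possible child types {B} ✗
  I^B i → possible child types {O, B} ✓
  i i → possible child types {O} ✓

I^A i, I^B i, i i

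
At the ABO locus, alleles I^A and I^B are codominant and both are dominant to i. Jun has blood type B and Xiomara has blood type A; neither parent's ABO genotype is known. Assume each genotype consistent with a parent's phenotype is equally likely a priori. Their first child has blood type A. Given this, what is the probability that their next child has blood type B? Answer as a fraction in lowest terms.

Possible genotypes: Jun ∈ {I^B I^B, I^B i}; Xiomara ∈ {I^A I^A, I^A i}.
Weight each parental genotype pair by prior × P(type-A child):
  I^B i × I^A I^A: posterior weight 2/3; P(next child type B) = 0.
  I^B i × I^A i: posterior weight 1/3; P(next child type B) = 1/4.
Weighted sum = 1/12.

1/12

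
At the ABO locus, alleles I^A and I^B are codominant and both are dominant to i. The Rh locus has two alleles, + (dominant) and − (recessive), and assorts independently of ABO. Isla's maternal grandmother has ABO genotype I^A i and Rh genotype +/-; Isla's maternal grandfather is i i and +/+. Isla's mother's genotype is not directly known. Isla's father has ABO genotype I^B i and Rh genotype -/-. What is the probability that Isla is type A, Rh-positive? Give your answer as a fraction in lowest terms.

3/32

Isla's mother's ABO genotype from I^A i × i i: 1/2 I^A i, 1/2 i i.
Crossing each possibility with the father I^B i and summing P(type A): 1/2·1/4 + 1/2·0 = 1/8.
Similarly for Rh via the mother's Rh distribution: P(Rh+) = 3/4.
Independent loci: 1/8 × 3/4 = 3/32.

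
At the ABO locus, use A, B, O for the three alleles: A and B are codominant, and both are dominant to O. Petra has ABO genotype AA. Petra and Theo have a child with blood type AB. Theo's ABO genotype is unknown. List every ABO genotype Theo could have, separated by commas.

AB, BB, BO

For each candidate genotype of Theo, check whether crossing it with AA can produce every observed child phenotype.
  AA → possible child types {A} ✗
  AB → possible child types {A, AB} ✓
  AO → possible child types {A} ✗
  BB → possible child types {AB} ✓
  BO → possible child types {A, AB} ✓
  OO → possible child types {A} ✗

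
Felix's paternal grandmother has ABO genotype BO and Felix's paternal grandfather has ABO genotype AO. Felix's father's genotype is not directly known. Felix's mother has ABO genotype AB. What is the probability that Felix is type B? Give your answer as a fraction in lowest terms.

3/8

Felix's father's ABO genotype from BO × AO: 1/4 AB, 1/4 AO, 1/4 BO, 1/4 OO.
Crossing each possibility with the mother AB and summing P(type B): 1/4·1/4 + 1/4·1/4 + 1/4·1/2 + 1/4·1/2 = 3/8.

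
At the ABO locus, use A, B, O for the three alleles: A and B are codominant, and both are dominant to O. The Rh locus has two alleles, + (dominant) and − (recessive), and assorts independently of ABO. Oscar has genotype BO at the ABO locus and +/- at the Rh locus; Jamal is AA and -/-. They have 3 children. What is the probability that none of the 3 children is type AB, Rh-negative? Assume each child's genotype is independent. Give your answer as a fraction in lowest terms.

27/64

ABO cross BO × AA → 1/2 A, 1/2 AB.
Rh cross +/- × -/- → 1/2 Rh+, 1/2 Rh-; so P(type AB, Rh-negative) = 1/2 × 1/2 = 1/4 per child.
P(not type AB, Rh-negative) = 3/4 for one child; (3/4)^3 = 27/64.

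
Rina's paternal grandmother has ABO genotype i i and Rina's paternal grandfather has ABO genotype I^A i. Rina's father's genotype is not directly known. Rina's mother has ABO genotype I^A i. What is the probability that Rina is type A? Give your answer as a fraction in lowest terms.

5/8

Rina's father's ABO genotype from i i × I^A i: 1/2 I^A i, 1/2 i i.
Crossing each possibility with the mother I^A i and summing P(type A): 1/2·3/4 + 1/2·1/2 = 5/8.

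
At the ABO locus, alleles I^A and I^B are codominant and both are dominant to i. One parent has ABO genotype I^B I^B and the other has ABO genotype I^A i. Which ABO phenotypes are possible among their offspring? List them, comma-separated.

Gametes from I^B I^B × I^A i give offspring ABO genotypes I^A I^B, I^B i, i.e. phenotypes B, AB.

B, AB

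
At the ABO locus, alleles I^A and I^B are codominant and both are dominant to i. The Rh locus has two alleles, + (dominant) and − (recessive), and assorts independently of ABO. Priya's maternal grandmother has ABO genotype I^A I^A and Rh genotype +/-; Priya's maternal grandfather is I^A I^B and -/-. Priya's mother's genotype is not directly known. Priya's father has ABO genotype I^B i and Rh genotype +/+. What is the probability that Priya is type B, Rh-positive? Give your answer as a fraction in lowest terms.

Priya's mother's ABO genotype from I^A I^A × I^A I^B: 1/2 I^A I^A, 1/2 I^A I^B.
Crossing each possibility with the father I^B i and summing P(type B): 1/2·0 + 1/2·1/2 = 1/4.
Similarly for Rh via the mother's Rh distribution: P(Rh+) = 1.
Independent loci: 1/4 × 1 = 1/4.

1/4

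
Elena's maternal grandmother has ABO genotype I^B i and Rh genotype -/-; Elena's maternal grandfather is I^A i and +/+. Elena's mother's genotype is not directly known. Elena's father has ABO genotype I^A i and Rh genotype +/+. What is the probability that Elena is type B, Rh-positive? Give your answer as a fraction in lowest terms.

1/8

Elena's mother's ABO genotype from I^B i × I^A i: 1/4 I^A I^B, 1/4 I^A i, 1/4 I^B i, 1/4 i i.
Crossing each possibility with the father I^A i and summing P(type B): 1/4·1/4 + 1/4·0 + 1/4·1/4 + 1/4·0 = 1/8.
Similarly for Rh via the mother's Rh distribution: P(Rh+) = 1.
Independent loci: 1/8 × 1 = 1/8.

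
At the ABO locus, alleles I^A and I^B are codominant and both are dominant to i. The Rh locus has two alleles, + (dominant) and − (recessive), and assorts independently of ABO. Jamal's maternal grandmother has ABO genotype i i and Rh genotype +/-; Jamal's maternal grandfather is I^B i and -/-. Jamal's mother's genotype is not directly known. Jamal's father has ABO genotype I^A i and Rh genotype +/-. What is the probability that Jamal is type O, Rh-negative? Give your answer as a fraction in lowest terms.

9/64

Jamal's mother's ABO genotype from i i × I^B i: 1/2 I^B i, 1/2 i i.
Crossing each possibility with the father I^A i and summing P(type O): 1/2·1/4 + 1/2·1/2 = 3/8.
Similarly for Rh via the mother's Rh distribution: P(Rh-) = 3/8.
Independent loci: 3/8 × 3/8 = 9/64.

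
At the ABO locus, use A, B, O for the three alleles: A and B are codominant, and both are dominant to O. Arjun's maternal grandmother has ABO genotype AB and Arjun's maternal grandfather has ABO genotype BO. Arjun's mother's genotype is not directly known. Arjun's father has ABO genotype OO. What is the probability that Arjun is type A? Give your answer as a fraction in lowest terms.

Arjun's mother's ABO genotype from AB × BO: 1/4 AB, 1/4 AO, 1/4 BB, 1/4 BO.
Crossing each possibility with the father OO and summing P(type A): 1/4·1/2 + 1/4·1/2 + 1/4·0 + 1/4·0 = 1/4.

1/4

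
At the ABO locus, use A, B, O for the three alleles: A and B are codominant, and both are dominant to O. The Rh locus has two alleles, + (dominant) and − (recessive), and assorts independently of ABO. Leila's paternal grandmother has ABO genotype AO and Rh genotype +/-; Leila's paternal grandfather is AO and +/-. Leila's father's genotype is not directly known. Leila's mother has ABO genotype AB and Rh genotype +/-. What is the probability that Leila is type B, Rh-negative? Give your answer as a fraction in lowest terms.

Leila's father's ABO genotype from AO × AO: 1/4 AA, 1/2 AO, 1/4 OO.
Crossing each possibility with the mother AB and summing P(type B): 1/4·0 + 1/2·1/4 + 1/4·1/2 = 1/4.
Similarly for Rh via the father's Rh distribution: P(Rh-) = 1/4.
Independent loci: 1/4 × 1/4 = 1/16.

1/16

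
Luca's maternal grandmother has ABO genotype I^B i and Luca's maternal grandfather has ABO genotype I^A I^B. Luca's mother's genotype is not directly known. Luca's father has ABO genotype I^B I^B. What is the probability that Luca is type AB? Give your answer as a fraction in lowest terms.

1/4

Luca's mother's ABO genotype from I^B i × I^A I^B: 1/4 I^A I^B, 1/4 I^A i, 1/4 I^B I^B, 1/4 I^B i.
Crossing each possibility with the father I^B I^B and summing P(type AB): 1/4·1/2 + 1/4·1/2 + 1/4·0 + 1/4·0 = 1/4.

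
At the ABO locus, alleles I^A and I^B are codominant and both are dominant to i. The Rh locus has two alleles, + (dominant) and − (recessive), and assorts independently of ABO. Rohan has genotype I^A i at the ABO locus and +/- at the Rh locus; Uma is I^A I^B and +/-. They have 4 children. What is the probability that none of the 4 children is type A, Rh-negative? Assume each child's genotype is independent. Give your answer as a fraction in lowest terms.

ABO cross I^A i × I^A I^B → 1/2 A, 1/4 B, 1/4 AB.
Rh cross +/- × +/- → 3/4 Rh+, 1/4 Rh-; so P(type A, Rh-negative) = 1/2 × 1/4 = 1/8 per child.
P(not type A, Rh-negative) = 7/8 for one child; (7/8)^4 = 2401/4096.

2401/4096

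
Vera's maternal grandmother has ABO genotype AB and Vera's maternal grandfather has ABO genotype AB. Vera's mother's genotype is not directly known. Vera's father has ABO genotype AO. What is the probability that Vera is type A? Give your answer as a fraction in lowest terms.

1/2

Vera's mother's ABO genotype from AB × AB: 1/4 AA, 1/2 AB, 1/4 BB.
Crossing each possibility with the father AO and summing P(type A): 1/4·1 + 1/2·1/2 + 1/4·0 = 1/2.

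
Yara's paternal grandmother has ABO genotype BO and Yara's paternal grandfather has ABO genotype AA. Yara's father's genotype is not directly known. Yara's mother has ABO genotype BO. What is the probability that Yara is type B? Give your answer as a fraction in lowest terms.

Yara's father's ABO genotype from BO × AA: 1/2 AB, 1/2 AO.
Crossing each possibility with the mother BO and summing P(type B): 1/2·1/2 + 1/2·1/4 = 3/8.

3/8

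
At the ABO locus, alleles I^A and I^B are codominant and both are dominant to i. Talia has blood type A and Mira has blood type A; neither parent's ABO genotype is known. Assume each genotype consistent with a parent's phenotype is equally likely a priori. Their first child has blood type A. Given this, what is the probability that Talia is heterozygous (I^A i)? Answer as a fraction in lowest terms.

Possible genotypes: Talia ∈ {I^A I^A, I^A i}; Mira ∈ {I^A I^A, I^A i}.
Weight each parental genotype pair by prior × P(type-A child):
  I^A I^A × I^A I^A: posterior weight 4/15.
  I^A I^A × I^A i: posterior weight 4/15.
  I^A i × I^A I^A: posterior weight 4/15.
  I^A i × I^A i: posterior weight 1/5.
Sum the posterior weight over pairs where Talia is I^A i: 7/15.

7/15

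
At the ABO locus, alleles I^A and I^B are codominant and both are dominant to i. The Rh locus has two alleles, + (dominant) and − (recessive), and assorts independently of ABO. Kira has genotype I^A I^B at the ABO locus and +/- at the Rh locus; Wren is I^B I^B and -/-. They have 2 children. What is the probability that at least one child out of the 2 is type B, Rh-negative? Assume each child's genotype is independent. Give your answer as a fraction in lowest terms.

7/16

ABO cross I^A I^B × I^B I^B → 1/2 B, 1/2 AB.
Rh cross +/- × -/- → 1/2 Rh+, 1/2 Rh-; so P(type B, Rh-negative) = 1/2 × 1/2 = 1/4 per child.
P(none) = (3/4)^2 = 9/16; P(at least one) = 1 − 9/16 = 7/16.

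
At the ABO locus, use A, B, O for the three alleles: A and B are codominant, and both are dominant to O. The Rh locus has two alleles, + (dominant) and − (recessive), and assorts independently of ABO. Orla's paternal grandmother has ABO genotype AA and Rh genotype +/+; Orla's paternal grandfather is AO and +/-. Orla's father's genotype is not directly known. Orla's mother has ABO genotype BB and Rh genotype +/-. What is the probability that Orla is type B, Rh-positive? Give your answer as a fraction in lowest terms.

Orla's father's ABO genotype from AA × AO: 1/2 AA, 1/2 AO.
Crossing each possibility with the mother BB and summing P(type B): 1/2·0 + 1/2·1/2 = 1/4.
Similarly for Rh via the father's Rh distribution: P(Rh+) = 7/8.
Independent loci: 1/4 × 7/8 = 7/32.

7/32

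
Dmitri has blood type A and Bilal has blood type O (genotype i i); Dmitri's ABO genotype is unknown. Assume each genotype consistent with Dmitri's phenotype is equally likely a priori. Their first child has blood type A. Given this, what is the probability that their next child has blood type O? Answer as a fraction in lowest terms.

Possible genotypes: Dmitri ∈ {I^A I^A, I^A i}; Bilal ∈ {i i}.
Weight each parental genotype pair by prior × P(type-A child):
  I^A I^A × i i: posterior weight 2/3; P(next child type O) = 0.
  I^A i × i i: posterior weight 1/3; P(next child type O) = 1/2.
Weighted sum = 1/6.

1/6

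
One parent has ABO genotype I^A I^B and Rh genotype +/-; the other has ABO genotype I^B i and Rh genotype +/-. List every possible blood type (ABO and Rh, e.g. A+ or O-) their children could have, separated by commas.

Gametes from I^A I^B × I^B i give offspring ABO genotypes I^A I^B, I^A i, I^B I^B, I^B i, i.e. phenotypes A, B, AB.
Rh cross +/- × +/- → phenotypes Rh+, Rh-.
Combining independently: A+, A-, B+, B-, AB+, AB-.

A+, A-, B+, B-, AB+, AB-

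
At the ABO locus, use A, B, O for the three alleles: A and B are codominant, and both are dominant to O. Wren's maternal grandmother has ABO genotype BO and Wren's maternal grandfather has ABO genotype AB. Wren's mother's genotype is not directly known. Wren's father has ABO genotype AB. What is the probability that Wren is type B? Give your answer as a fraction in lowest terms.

3/8

Wren's mother's ABO genotype from BO × AB: 1/4 AB, 1/4 AO, 1/4 BB, 1/4 BO.
Crossing each possibility with the father AB and summing P(type B): 1/4·1/4 + 1/4·1/4 + 1/4·1/2 + 1/4·1/2 = 3/8.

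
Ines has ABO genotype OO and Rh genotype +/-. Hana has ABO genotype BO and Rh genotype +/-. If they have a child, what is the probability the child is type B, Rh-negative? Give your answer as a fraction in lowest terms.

1/8

ABO cross OO × BO → offspring phenotypes: 1/2 O, 1/2 B.
Rh cross +/- × +/- → 3/4 Rh+, 1/4 Rh-.
Independent loci: P(type B, Rh-negative) = 1/2 × 1/4 = 1/8.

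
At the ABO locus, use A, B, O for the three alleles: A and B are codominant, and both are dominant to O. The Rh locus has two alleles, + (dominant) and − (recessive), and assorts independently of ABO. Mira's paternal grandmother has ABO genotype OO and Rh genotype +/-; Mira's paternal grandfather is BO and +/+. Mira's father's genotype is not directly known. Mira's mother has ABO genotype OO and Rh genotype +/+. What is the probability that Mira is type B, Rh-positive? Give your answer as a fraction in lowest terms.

1/4

Mira's father's ABO genotype from OO × BO: 1/2 BO, 1/2 OO.
Crossing each possibility with the mother OO and summing P(type B): 1/2·1/2 + 1/2·0 = 1/4.
Similarly for Rh via the father's Rh distribution: P(Rh+) = 1.
Independent loci: 1/4 × 1 = 1/4.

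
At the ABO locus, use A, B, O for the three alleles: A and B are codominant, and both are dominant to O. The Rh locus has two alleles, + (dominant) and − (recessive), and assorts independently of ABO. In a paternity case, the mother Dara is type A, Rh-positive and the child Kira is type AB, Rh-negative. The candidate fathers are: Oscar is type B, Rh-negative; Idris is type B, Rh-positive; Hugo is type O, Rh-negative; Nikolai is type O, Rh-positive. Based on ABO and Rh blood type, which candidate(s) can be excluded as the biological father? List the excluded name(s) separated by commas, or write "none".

A candidate is excluded only if no genotype consistent with his phenotype could produce a type AB, Rh-negative child with a type A, Rh-positive mother.
Hugo (type O, Rh-): no genotype consistent with that phenotype can produce a type-AB Rh- child with a type-A mother.
Nikolai (type O, Rh+): no genotype consistent with that phenotype can produce a type-AB Rh- child with a type-A mother.

Hugo, Nikolai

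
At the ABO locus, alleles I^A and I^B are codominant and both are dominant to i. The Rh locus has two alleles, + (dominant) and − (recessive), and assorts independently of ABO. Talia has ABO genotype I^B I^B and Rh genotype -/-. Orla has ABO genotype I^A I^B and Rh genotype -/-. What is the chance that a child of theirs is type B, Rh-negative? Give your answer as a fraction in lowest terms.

1/2

ABO cross I^B I^B × I^A I^B → offspring phenotypes: 1/2 B, 1/2 AB.
Rh cross -/- × -/- → 1 Rh-.
Independent loci: P(type B, Rh-negative) = 1/2 × 1 = 1/2.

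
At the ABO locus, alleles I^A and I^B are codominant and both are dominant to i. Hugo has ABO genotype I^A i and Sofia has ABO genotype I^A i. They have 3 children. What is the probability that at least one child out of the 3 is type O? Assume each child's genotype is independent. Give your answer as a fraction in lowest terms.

37/64

ABO cross I^A i × I^A i → 1/4 O, 3/4 A.
So P(type O) = 1/4 per child.
P(none) = (3/4)^3 = 27/64; P(at least one) = 1 − 27/64 = 37/64.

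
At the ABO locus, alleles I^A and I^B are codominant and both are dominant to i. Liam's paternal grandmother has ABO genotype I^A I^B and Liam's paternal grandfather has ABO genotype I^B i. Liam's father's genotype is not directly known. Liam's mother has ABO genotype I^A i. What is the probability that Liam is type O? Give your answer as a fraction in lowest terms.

Liam's father's ABO genotype from I^A I^B × I^B i: 1/4 I^A I^B, 1/4 I^A i, 1/4 I^B I^B, 1/4 I^B i.
Crossing each possibility with the mother I^A i and summing P(type O): 1/4·0 + 1/4·1/4 + 1/4·0 + 1/4·1/4 = 1/8.

1/8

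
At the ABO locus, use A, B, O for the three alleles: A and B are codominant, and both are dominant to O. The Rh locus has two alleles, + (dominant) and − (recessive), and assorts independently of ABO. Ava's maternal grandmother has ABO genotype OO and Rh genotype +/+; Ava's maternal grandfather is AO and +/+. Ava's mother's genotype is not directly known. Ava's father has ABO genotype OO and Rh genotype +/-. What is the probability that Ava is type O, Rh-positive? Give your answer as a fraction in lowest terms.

Ava's mother's ABO genotype from OO × AO: 1/2 AO, 1/2 OO.
Crossing each possibility with the father OO and summing P(type O): 1/2·1/2 + 1/2·1 = 3/4.
Similarly for Rh via the mother's Rh distribution: P(Rh+) = 1.
Independent loci: 3/4 × 1 = 3/4.

3/4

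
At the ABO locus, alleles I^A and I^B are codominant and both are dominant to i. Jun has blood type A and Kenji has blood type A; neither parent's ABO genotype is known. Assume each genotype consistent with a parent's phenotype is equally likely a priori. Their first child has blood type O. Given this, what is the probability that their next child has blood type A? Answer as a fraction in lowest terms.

3/4

Possible genotypes: Jun ∈ {I^A I^A, I^A i}; Kenji ∈ {I^A I^A, I^A i}.
Weight each parental genotype pair by prior × P(type-O child):
  I^A i × I^A i: posterior weight 1; P(next child type A) = 3/4.
Weighted sum = 3/4.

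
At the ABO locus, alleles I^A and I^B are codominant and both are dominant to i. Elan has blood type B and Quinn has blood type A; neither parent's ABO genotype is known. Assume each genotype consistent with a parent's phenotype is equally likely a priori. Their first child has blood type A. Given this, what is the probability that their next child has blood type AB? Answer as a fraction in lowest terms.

Possible genotypes: Elan ∈ {I^B I^B, I^B i}; Quinn ∈ {I^A I^A, I^A i}.
Weight each parental genotype pair by prior × P(type-A child):
  I^B i × I^A I^A: posterior weight 2/3; P(next child type AB) = 1/2.
  I^B i × I^A i: posterior weight 1/3; P(next child type AB) = 1/4.
Weighted sum = 5/12.

5/12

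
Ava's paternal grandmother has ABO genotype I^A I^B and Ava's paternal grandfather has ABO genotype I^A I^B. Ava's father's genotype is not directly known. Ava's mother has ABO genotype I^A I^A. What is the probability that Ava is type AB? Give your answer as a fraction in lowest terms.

1/2

Ava's father's ABO genotype from I^A I^B × I^A I^B: 1/4 I^A I^A, 1/2 I^A I^B, 1/4 I^B I^B.
Crossing each possibility with the mother I^A I^A and summing P(type AB): 1/4·0 + 1/2·1/2 + 1/4·1 = 1/2.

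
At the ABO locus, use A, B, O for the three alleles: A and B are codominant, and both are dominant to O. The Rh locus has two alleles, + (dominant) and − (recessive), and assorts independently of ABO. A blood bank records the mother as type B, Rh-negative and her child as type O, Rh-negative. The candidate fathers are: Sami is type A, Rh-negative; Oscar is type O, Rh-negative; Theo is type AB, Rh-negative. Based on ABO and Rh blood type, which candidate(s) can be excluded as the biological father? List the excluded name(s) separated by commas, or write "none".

A candidate is excluded only if no genotype consistent with his phenotype could produce a type O, Rh-negative child with a type B, Rh-negative mother.
Theo (type AB, Rh-): no genotype consistent with that phenotype can produce a type-O Rh- child with a type-B mother.

Theo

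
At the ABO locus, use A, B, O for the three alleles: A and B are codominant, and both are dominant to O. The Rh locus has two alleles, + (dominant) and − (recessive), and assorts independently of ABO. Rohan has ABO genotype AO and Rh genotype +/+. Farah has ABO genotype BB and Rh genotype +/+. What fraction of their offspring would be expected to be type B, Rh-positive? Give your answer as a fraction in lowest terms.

1/2

ABO cross AO × BB → offspring phenotypes: 1/2 B, 1/2 AB.
Rh cross +/+ × +/+ → 1 Rh+.
Independent loci: P(type B, Rh-positive) = 1/2 × 1 = 1/2.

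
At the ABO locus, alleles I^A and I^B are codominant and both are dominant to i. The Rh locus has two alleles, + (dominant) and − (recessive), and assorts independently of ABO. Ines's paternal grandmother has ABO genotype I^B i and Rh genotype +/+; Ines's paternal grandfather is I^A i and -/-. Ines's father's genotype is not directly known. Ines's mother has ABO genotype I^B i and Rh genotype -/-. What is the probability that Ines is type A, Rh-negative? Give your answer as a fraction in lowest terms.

Ines's father's ABO genotype from I^B i × I^A i: 1/4 I^A I^B, 1/4 I^A i, 1/4 I^B i, 1/4 i i.
Crossing each possibility with the mother I^B i and summing P(type A): 1/4·1/4 + 1/4·1/4 + 1/4·0 + 1/4·0 = 1/8.
Similarly for Rh via the father's Rh distribution: P(Rh-) = 1/2.
Independent loci: 1/8 × 1/2 = 1/16.

1/16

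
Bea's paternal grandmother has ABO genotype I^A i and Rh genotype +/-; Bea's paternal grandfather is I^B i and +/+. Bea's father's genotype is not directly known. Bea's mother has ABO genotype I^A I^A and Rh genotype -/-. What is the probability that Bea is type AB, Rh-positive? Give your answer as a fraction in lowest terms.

Bea's father's ABO genotype from I^A i × I^B i: 1/4 I^A I^B, 1/4 I^A i, 1/4 I^B i, 1/4 i i.
Crossing each possibility with the mother I^A I^A and summing P(type AB): 1/4·1/2 + 1/4·0 + 1/4·1/2 + 1/4·0 = 1/4.
Similarly for Rh via the father's Rh distribution: P(Rh+) = 3/4.
Independent loci: 1/4 × 3/4 = 3/16.

3/16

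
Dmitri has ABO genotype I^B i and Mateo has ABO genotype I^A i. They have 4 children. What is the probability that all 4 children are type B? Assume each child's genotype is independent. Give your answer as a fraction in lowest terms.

1/256

ABO cross I^B i × I^A i → 1/4 O, 1/4 A, 1/4 B, 1/4 AB.
So P(type B) = 1/4 per child.
All 4 independent: (1/4)^4 = 1/256.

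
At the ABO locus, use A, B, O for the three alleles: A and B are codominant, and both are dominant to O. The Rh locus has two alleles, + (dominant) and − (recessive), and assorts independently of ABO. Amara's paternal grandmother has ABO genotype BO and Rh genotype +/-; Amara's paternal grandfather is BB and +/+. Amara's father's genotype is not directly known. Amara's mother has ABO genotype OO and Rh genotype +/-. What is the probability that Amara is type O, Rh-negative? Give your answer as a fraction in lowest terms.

Amara's father's ABO genotype from BO × BB: 1/2 BB, 1/2 BO.
Crossing each possibility with the mother OO and summing P(type O): 1/2·0 + 1/2·1/2 = 1/4.
Similarly for Rh via the father's Rh distribution: P(Rh-) = 1/8.
Independent loci: 1/4 × 1/8 = 1/32.

1/32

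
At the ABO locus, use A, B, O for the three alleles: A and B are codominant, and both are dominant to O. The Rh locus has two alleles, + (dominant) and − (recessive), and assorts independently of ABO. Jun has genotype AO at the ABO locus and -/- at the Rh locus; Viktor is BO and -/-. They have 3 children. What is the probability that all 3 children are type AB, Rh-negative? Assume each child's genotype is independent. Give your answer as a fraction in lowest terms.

1/64

ABO cross AO × BO → 1/4 O, 1/4 A, 1/4 B, 1/4 AB.
Rh cross -/- × -/- → 1 Rh-; so P(type AB, Rh-negative) = 1/4 × 1 = 1/4 per child.
All 3 independent: (1/4)^3 = 1/64.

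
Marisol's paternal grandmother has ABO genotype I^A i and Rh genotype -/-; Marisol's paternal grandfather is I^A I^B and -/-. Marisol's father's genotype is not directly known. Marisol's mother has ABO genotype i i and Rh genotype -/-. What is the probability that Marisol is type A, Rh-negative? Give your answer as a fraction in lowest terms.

Marisol's father's ABO genotype from I^A i × I^A I^B: 1/4 I^A I^A, 1/4 I^A I^B, 1/4 I^A i, 1/4 I^B i.
Crossing each possibility with the mother i i and summing P(type A): 1/4·1 + 1/4·1/2 + 1/4·1/2 + 1/4·0 = 1/2.
Similarly for Rh via the father's Rh distribution: P(Rh-) = 1.
Independent loci: 1/2 × 1 = 1/2.

1/2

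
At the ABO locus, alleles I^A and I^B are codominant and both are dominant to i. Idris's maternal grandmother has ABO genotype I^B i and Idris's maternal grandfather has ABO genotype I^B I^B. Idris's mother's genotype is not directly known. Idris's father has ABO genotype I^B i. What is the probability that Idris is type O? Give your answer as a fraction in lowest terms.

1/8

Idris's mother's ABO genotype from I^B i × I^B I^B: 1/2 I^B I^B, 1/2 I^B i.
Crossing each possibility with the father I^B i and summing P(type O): 1/2·0 + 1/2·1/4 = 1/8.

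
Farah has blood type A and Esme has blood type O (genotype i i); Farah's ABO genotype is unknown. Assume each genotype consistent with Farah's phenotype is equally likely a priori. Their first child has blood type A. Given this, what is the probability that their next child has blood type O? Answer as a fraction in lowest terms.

1/6

Possible genotypes: Farah ∈ {I^A I^A, I^A i}; Esme ∈ {i i}.
Weight each parental genotype pair by prior × P(type-A child):
  I^A I^A × i i: posterior weight 2/3; P(next child type O) = 0.
  I^A i × i i: posterior weight 1/3; P(next child type O) = 1/2.
Weighted sum = 1/6.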